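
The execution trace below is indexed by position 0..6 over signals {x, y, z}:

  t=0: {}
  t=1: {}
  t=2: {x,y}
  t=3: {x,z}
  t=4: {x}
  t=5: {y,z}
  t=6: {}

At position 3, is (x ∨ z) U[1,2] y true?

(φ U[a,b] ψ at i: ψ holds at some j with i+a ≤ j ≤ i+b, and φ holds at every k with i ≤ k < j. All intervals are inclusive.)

Holds

Need some j in [4,5] with y, and (x ∨ z) at every k in [3,j-1].
  j=4: y false.
  j=5: y holds; (x ∨ z) holds at every k in [3,4] → satisfied.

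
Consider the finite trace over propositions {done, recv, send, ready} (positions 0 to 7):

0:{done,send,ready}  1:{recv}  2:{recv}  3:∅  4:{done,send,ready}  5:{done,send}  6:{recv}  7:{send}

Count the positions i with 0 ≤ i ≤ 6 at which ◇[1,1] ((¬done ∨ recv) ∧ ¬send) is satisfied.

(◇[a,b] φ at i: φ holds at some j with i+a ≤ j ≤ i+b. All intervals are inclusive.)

4

Evaluate at each i in [0,6]:
  i=0: ✓ (witness j=1)
  i=1: ✓ (witness j=2)
  i=2: ✓ (witness j=3)
  i=3: ✗ (none in [4,4])
  i=4: ✗ (none in [5,5])
  i=5: ✓ (witness j=6)
  i=6: ✗ (none in [7,7])
Positions where it holds: {0, 1, 2, 5} → 4.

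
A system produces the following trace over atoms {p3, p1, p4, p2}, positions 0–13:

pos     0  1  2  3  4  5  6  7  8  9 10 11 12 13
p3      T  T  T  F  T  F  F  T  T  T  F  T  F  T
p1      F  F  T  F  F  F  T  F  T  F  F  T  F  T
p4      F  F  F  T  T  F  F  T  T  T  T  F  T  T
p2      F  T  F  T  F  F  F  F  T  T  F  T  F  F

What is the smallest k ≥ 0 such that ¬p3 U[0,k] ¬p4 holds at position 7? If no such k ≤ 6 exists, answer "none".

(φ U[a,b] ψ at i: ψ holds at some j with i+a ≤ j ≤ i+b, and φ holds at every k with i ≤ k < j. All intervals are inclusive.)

none

Need earliest j ≥ 7 with ¬p4, and ¬p3 at every k in [7,j-1].
  j=7: rhs fails.
  j=8: rhs fails.
  j=9: rhs fails.
  j=10: rhs fails.
  j=11: rhs holds but lhs fails at k=7.
  j=12: rhs fails.
  j=13: rhs fails.
No witness within the range → none.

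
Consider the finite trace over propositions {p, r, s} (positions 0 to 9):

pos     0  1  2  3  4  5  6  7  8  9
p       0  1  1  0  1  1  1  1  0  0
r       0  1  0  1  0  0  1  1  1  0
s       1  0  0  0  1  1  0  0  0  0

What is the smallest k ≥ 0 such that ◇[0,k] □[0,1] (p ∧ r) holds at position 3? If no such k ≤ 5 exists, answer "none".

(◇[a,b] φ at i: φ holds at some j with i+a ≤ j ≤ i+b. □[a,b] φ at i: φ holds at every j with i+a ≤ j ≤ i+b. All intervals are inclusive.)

3

Scan j = 3,4,… for □[0,1] (p ∧ r):
  j=3: fails
  j=4: fails
  j=5: fails
  j=6: holds
First hit at j=6, so smallest k = 6-3 = 3.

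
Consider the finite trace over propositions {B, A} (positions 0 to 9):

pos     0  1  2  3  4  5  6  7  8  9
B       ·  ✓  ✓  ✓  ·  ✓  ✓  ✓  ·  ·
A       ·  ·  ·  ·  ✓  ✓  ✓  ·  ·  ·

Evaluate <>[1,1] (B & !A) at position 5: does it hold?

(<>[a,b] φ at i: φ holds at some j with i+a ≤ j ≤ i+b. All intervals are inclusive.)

Check (B & !A) at each j in [6,6]:
  j=6: false
No position in the window satisfies it → formula fails.

Does not hold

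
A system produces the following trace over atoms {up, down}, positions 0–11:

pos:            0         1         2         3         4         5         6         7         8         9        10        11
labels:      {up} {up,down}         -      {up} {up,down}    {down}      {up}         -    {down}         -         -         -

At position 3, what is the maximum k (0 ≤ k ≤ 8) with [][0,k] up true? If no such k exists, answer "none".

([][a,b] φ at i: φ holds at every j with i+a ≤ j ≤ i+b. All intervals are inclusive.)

1

up must hold from j=3 onward; find where it first fails.
  j=3: holds
  j=4: holds
  j=5: fails
Holds on [3,4], so largest k = 1.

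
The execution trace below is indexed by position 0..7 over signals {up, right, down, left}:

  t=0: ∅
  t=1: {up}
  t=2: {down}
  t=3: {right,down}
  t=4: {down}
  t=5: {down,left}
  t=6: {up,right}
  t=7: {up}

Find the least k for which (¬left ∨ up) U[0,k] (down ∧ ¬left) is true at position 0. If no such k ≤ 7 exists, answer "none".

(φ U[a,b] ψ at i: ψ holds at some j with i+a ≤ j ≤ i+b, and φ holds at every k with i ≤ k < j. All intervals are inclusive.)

Need earliest j ≥ 0 with (down ∧ ¬left), and (¬left ∨ up) at every k in [0,j-1].
  j=0: rhs fails.
  j=1: rhs fails.
  j=2: rhs holds; lhs holds on [0,1]. k = 2.

2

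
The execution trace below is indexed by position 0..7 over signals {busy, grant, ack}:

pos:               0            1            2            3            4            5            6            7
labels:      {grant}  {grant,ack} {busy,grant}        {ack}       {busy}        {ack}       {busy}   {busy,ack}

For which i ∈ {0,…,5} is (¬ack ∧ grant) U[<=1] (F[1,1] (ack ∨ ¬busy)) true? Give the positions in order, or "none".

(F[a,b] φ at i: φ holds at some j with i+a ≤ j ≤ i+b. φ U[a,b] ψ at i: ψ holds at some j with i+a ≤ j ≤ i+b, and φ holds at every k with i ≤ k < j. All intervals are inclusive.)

0, 2, 4

Evaluate at each i in [0,5]:
  i=0: ✓ (rhs at j=0)
  i=1: ✗ (lhs fails at k=1 before rhs at j=2)
  i=2: ✓ (rhs at j=2)
  i=3: ✗ (lhs fails at k=3 before rhs at j=4)
  i=4: ✓ (rhs at j=4)
  i=5: ✗ (lhs fails at k=5 before rhs at j=6)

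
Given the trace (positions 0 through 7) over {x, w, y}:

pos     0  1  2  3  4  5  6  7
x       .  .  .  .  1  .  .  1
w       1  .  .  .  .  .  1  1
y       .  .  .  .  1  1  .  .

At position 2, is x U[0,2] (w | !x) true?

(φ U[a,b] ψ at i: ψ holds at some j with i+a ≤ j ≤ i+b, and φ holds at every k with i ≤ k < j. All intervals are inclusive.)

True

Need some j in [2,4] with (w | !x), and x at every k in [2,j-1].
  j=2: (w | !x) holds; no prefix to check → satisfied.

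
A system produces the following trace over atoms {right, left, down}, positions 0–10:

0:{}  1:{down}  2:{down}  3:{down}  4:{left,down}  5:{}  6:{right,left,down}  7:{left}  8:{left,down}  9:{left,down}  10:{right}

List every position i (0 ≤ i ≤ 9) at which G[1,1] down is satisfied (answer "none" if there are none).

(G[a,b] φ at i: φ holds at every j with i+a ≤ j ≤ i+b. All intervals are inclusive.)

Evaluate at each i in [0,9]:
  i=0: ✓ (all of [1,1])
  i=1: ✓ (all of [2,2])
  i=2: ✓ (all of [3,3])
  i=3: ✓ (all of [4,4])
  i=4: ✗ (fails at j=5)
  i=5: ✓ (all of [6,6])
  i=6: ✗ (fails at j=7)
  i=7: ✓ (all of [8,8])
  i=8: ✓ (all of [9,9])
  i=9: ✗ (fails at j=10)

0, 1, 2, 3, 5, 7, 8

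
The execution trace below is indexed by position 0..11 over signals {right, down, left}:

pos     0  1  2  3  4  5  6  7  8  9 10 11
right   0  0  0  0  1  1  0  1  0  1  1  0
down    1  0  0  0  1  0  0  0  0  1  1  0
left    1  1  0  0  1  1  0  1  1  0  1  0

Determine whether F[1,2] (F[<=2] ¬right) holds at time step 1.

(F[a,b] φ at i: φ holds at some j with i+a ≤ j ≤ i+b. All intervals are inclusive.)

Holds

Check F[<=2] ¬right at each j in [2,3]:
  j=2: holds (witness at 2)
  j=3: holds (witness at 3)
Found at j=2 → formula holds.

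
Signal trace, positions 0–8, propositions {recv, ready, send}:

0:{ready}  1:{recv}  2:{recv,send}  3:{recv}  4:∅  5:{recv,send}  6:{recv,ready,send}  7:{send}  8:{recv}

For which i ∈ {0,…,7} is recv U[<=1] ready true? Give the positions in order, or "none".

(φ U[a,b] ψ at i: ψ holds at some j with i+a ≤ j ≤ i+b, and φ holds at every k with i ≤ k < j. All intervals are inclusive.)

0, 5, 6

Evaluate at each i in [0,7]:
  i=0: ✓ (rhs at j=0)
  i=1: ✗ (no rhs in [1,2])
  i=2: ✗ (no rhs in [2,3])
  i=3: ✗ (no rhs in [3,4])
  i=4: ✗ (no rhs in [4,5])
  i=5: ✓ (rhs at j=6; lhs holds on [5,5])
  i=6: ✓ (rhs at j=6)
  i=7: ✗ (no rhs in [7,8])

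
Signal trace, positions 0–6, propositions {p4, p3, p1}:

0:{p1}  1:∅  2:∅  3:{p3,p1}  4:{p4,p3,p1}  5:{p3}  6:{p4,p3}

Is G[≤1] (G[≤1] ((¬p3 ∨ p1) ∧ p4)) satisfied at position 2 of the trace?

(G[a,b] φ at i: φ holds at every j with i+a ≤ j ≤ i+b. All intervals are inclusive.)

Does not hold

Check G[≤1] ((¬p3 ∨ p1) ∧ p4) at every j in [2,3]:
  j=2: fails at 2
  j=3: fails at 3
Fails at j=2 → formula fails.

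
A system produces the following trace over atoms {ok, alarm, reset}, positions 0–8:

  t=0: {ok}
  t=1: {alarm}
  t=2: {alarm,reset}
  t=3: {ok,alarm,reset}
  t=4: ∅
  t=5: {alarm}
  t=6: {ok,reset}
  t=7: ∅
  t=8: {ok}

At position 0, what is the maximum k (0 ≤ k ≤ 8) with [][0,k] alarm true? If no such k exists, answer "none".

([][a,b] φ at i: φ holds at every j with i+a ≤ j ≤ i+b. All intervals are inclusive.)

none

alarm must hold from j=0 onward; find where it first fails.
  j=0: fails → no k works.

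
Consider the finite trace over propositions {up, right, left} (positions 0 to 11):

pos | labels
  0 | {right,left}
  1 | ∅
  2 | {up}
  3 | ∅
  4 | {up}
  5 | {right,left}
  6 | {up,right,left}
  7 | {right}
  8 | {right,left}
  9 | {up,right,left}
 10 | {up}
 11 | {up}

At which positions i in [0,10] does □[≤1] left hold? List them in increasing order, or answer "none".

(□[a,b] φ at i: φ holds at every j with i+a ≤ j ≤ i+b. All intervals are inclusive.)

Evaluate at each i in [0,10]:
  i=0: ✗ (fails at j=1)
  i=1: ✗ (fails at j=1)
  i=2: ✗ (fails at j=2)
  i=3: ✗ (fails at j=3)
  i=4: ✗ (fails at j=4)
  i=5: ✓ (all of [5,6])
  i=6: ✗ (fails at j=7)
  i=7: ✗ (fails at j=7)
  i=8: ✓ (all of [8,9])
  i=9: ✗ (fails at j=10)
  i=10: ✗ (fails at j=10)

5, 8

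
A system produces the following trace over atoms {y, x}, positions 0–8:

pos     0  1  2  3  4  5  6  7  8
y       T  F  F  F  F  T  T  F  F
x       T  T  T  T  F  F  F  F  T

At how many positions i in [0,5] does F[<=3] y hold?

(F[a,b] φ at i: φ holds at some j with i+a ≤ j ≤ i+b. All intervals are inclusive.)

5

Evaluate at each i in [0,5]:
  i=0: ✓ (witness j=0)
  i=1: ✗ (none in [1,4])
  i=2: ✓ (witness j=5)
  i=3: ✓ (witness j=5)
  i=4: ✓ (witness j=5)
  i=5: ✓ (witness j=5)
Positions where it holds: {0, 2, 3, 4, 5} → 5.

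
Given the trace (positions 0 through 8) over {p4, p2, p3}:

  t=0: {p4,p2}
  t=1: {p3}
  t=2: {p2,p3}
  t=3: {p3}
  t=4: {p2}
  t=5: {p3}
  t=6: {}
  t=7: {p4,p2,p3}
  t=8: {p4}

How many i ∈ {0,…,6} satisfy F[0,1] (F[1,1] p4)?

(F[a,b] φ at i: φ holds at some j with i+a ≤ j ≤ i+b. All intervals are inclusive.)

Evaluate at each i in [0,6]:
  i=0: ✗ (none in [0,1])
  i=1: ✗ (none in [1,2])
  i=2: ✗ (none in [2,3])
  i=3: ✗ (none in [3,4])
  i=4: ✗ (none in [4,5])
  i=5: ✓ (witness j=6)
  i=6: ✓ (witness j=6)
Positions where it holds: {5, 6} → 2.

2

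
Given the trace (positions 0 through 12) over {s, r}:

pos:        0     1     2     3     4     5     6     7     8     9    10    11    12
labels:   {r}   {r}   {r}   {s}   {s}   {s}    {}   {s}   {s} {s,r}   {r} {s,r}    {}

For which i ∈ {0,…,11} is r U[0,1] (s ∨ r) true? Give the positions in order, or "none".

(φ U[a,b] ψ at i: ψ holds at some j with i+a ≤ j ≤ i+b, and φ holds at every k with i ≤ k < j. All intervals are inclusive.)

Evaluate at each i in [0,11]:
  i=0: ✓ (rhs at j=0)
  i=1: ✓ (rhs at j=1)
  i=2: ✓ (rhs at j=2)
  i=3: ✓ (rhs at j=3)
  i=4: ✓ (rhs at j=4)
  i=5: ✓ (rhs at j=5)
  i=6: ✗ (lhs fails at k=6 before rhs at j=7)
  i=7: ✓ (rhs at j=7)
  i=8: ✓ (rhs at j=8)
  i=9: ✓ (rhs at j=9)
  i=10: ✓ (rhs at j=10)
  i=11: ✓ (rhs at j=11)

0, 1, 2, 3, 4, 5, 7, 8, 9, 10, 11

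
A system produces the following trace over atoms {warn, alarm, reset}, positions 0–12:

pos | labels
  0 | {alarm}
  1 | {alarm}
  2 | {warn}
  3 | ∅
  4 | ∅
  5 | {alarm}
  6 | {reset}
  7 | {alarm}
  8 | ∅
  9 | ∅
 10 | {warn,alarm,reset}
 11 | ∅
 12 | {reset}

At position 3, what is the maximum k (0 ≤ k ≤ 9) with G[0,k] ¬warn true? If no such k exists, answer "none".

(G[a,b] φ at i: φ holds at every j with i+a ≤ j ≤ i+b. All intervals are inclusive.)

¬warn must hold from j=3 onward; find where it first fails.
  j=3: holds
  j=4: holds
  j=5: holds
  j=6: holds
  j=7: holds
  j=8: holds
  j=9: holds
  j=10: fails
Holds on [3,9], so largest k = 6.

6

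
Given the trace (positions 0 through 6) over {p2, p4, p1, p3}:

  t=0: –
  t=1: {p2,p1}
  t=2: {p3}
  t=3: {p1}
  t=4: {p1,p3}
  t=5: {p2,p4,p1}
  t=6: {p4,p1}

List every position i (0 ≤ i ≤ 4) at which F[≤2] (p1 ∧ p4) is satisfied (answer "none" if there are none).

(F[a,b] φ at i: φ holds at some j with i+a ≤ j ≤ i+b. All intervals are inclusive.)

3, 4

Evaluate at each i in [0,4]:
  i=0: ✗ (none in [0,2])
  i=1: ✗ (none in [1,3])
  i=2: ✗ (none in [2,4])
  i=3: ✓ (witness j=5)
  i=4: ✓ (witness j=5)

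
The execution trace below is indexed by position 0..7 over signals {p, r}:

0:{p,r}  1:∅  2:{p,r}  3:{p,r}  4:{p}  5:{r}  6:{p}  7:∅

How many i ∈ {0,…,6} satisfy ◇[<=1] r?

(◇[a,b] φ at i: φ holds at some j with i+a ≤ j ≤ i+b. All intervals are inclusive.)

Evaluate at each i in [0,6]:
  i=0: ✓ (witness j=0)
  i=1: ✓ (witness j=2)
  i=2: ✓ (witness j=2)
  i=3: ✓ (witness j=3)
  i=4: ✓ (witness j=5)
  i=5: ✓ (witness j=5)
  i=6: ✗ (none in [6,7])
Positions where it holds: {0, 1, 2, 3, 4, 5} → 6.

6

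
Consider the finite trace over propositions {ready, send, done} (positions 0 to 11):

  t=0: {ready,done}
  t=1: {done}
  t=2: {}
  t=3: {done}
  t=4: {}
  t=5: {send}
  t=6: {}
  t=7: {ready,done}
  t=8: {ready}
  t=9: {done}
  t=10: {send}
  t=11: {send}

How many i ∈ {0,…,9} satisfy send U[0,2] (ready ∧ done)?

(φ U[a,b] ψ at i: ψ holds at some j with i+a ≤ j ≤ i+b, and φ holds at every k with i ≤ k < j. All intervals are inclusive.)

Evaluate at each i in [0,9]:
  i=0: ✓ (rhs at j=0)
  i=1: ✗ (no rhs in [1,3])
  i=2: ✗ (no rhs in [2,4])
  i=3: ✗ (no rhs in [3,5])
  i=4: ✗ (no rhs in [4,6])
  i=5: ✗ (lhs fails at k=6 before rhs at j=7)
  i=6: ✗ (lhs fails at k=6 before rhs at j=7)
  i=7: ✓ (rhs at j=7)
  i=8: ✗ (no rhs in [8,10])
  i=9: ✗ (no rhs in [9,11])
Positions where it holds: {0, 7} → 2.

2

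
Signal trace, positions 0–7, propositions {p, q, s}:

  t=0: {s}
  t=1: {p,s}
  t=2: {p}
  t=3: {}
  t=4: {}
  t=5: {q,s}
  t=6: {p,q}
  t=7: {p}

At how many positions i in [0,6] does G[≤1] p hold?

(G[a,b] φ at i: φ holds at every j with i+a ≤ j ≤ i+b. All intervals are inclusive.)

Evaluate at each i in [0,6]:
  i=0: ✗ (fails at j=0)
  i=1: ✓ (all of [1,2])
  i=2: ✗ (fails at j=3)
  i=3: ✗ (fails at j=3)
  i=4: ✗ (fails at j=4)
  i=5: ✗ (fails at j=5)
  i=6: ✓ (all of [6,7])
Positions where it holds: {1, 6} → 2.

2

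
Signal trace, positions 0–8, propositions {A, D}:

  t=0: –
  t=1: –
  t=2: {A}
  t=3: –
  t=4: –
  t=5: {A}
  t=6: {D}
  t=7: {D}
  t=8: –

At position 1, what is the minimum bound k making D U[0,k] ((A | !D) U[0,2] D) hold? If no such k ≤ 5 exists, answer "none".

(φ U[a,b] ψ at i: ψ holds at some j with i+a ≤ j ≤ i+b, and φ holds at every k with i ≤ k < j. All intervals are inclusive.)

none

Need earliest j ≥ 1 with ((A | !D) U[0,2] D), and D at every k in [1,j-1].
  j=1: rhs fails.
  j=2: rhs fails.
  j=3: rhs fails.
  j=4: rhs holds but lhs fails at k=1.
  j=5: rhs holds but lhs fails at k=1.
  j=6: rhs holds but lhs fails at k=1.
No witness within the range → none.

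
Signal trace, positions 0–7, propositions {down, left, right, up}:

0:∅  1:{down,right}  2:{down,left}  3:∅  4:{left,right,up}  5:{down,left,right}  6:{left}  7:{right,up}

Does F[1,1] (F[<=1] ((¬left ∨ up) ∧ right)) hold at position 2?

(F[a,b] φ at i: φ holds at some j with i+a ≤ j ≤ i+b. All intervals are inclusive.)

Yes

Check F[<=1] ((¬left ∨ up) ∧ right) at each j in [3,3]:
  j=3: holds (witness at 4)
Found at j=3 → formula holds.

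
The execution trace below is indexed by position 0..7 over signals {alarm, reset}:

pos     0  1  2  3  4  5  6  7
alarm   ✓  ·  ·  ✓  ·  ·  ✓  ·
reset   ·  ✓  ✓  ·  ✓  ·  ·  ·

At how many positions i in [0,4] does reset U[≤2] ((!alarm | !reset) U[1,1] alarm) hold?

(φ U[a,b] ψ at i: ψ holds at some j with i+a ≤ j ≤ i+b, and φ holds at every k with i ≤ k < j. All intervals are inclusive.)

3

Evaluate at each i in [0,4]:
  i=0: ✗ (lhs fails at k=0 before rhs at j=2)
  i=1: ✓ (rhs at j=2; lhs holds on [1,1])
  i=2: ✓ (rhs at j=2)
  i=3: ✗ (lhs fails at k=3 before rhs at j=5)
  i=4: ✓ (rhs at j=5; lhs holds on [4,4])
Positions where it holds: {1, 2, 4} → 3.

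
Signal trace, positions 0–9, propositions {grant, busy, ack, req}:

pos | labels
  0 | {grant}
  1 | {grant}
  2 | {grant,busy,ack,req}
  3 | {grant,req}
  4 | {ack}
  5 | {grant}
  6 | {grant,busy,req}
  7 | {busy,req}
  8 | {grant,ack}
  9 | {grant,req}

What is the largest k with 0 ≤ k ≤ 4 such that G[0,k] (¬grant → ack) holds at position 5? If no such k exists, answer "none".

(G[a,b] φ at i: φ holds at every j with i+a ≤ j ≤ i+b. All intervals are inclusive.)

(¬grant → ack) must hold from j=5 onward; find where it first fails.
  j=5: holds
  j=6: holds
  j=7: fails
Holds on [5,6], so largest k = 1.

1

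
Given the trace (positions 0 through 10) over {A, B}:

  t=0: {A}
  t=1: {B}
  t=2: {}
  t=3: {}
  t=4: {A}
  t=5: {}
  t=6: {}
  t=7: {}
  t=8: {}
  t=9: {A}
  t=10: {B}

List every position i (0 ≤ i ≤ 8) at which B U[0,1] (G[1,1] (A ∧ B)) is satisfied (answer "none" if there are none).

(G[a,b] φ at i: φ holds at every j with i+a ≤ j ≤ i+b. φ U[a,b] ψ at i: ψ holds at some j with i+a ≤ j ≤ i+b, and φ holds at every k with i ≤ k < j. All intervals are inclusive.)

Evaluate at each i in [0,8]:
  i=0: ✗ (no rhs in [0,1])
  i=1: ✗ (no rhs in [1,2])
  i=2: ✗ (no rhs in [2,3])
  i=3: ✗ (no rhs in [3,4])
  i=4: ✗ (no rhs in [4,5])
  i=5: ✗ (no rhs in [5,6])
  i=6: ✗ (no rhs in [6,7])
  i=7: ✗ (no rhs in [7,8])
  i=8: ✗ (no rhs in [8,9])

none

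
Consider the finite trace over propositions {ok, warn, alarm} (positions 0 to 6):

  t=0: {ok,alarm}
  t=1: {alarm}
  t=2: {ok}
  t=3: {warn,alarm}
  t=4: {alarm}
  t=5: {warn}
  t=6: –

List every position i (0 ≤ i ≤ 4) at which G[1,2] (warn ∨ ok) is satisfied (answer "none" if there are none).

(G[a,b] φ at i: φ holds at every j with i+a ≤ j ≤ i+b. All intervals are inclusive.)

Evaluate at each i in [0,4]:
  i=0: ✗ (fails at j=1)
  i=1: ✓ (all of [2,3])
  i=2: ✗ (fails at j=4)
  i=3: ✗ (fails at j=4)
  i=4: ✗ (fails at j=6)

1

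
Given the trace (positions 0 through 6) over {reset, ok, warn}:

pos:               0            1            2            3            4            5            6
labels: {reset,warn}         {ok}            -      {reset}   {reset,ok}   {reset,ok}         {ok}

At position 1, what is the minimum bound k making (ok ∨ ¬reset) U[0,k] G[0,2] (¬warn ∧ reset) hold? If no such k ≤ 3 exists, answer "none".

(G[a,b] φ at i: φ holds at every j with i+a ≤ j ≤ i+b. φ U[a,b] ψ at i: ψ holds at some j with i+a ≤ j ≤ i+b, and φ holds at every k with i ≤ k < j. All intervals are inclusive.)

2

Need earliest j ≥ 1 with G[0,2] (¬warn ∧ reset), and (ok ∨ ¬reset) at every k in [1,j-1].
  j=1: rhs fails.
  j=2: rhs fails.
  j=3: rhs holds; lhs holds on [1,2]. k = 2.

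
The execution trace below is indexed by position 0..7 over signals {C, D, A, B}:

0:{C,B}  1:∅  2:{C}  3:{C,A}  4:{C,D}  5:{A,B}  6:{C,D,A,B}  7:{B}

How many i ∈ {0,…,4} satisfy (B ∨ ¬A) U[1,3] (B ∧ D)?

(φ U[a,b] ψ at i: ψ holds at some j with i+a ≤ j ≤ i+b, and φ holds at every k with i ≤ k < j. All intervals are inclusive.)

1

Evaluate at each i in [0,4]:
  i=0: ✗ (no rhs in [1,3])
  i=1: ✗ (no rhs in [2,4])
  i=2: ✗ (no rhs in [3,5])
  i=3: ✗ (lhs fails at k=3 before rhs at j=6)
  i=4: ✓ (rhs at j=6; lhs holds on [4,5])
Positions where it holds: {4} → 1.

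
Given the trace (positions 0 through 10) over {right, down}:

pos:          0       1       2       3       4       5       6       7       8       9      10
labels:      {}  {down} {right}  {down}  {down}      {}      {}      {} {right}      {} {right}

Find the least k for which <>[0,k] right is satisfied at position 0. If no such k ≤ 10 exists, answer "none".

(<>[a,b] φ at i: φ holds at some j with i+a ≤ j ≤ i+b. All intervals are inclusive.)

Scan j = 0,1,… for right:
  j=0: fails
  j=1: fails
  j=2: holds
First hit at j=2, so smallest k = 2-0 = 2.

2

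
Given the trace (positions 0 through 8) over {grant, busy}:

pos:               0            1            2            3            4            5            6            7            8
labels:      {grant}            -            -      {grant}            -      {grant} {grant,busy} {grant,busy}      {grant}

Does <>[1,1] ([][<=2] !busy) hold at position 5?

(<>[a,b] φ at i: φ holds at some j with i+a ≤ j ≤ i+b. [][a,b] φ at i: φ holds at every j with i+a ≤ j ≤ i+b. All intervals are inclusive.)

Check [][<=2] !busy at each j in [6,6]:
  j=6: fails at 6
No position in the window satisfies it → formula fails.

Does not hold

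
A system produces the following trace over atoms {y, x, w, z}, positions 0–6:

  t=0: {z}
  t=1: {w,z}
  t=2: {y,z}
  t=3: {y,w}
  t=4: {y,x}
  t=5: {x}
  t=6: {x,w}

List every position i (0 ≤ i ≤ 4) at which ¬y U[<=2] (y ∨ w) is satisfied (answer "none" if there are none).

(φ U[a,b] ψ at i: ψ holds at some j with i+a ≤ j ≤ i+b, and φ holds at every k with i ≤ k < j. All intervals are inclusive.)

0, 1, 2, 3, 4

Evaluate at each i in [0,4]:
  i=0: ✓ (rhs at j=1; lhs holds on [0,0])
  i=1: ✓ (rhs at j=1)
  i=2: ✓ (rhs at j=2)
  i=3: ✓ (rhs at j=3)
  i=4: ✓ (rhs at j=4)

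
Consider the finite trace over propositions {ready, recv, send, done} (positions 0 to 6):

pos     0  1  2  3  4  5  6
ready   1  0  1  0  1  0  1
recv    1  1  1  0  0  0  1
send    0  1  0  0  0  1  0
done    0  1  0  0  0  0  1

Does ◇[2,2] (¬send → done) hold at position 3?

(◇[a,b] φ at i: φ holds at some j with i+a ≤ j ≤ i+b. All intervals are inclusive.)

Check (¬send → done) at each j in [5,5]:
  j=5: true
Found at j=5 → formula holds.

Holds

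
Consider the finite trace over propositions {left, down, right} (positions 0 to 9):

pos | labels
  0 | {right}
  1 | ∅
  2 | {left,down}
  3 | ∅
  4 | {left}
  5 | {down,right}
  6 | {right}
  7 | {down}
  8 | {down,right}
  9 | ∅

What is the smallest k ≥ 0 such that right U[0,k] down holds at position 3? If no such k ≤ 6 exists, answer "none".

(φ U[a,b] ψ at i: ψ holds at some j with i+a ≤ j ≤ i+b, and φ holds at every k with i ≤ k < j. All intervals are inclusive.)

Need earliest j ≥ 3 with down, and right at every k in [3,j-1].
  j=3: rhs fails.
  j=4: rhs fails.
  j=5: rhs holds but lhs fails at k=3.
  j=6: rhs fails.
  j=7: rhs holds but lhs fails at k=3.
  j=8: rhs holds but lhs fails at k=3.
  j=9: rhs fails.
No witness within the range → none.

none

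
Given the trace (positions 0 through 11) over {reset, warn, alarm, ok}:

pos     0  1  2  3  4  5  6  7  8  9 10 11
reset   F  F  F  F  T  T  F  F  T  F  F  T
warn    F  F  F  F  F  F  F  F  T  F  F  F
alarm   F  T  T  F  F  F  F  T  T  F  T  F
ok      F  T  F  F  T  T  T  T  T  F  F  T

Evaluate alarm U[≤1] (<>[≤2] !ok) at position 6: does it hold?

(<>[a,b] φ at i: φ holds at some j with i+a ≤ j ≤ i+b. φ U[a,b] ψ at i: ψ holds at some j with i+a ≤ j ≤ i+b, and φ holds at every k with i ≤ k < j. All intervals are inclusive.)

Does not hold

Need some j in [6,7] with <>[≤2] !ok, and alarm at every k in [6,j-1].
  j=6: <>[≤2] !ok — fails (none in [6,8]).
  j=7: <>[≤2] !ok holds, but alarm fails at k=6 → not this j.
No j in the window works → until fails.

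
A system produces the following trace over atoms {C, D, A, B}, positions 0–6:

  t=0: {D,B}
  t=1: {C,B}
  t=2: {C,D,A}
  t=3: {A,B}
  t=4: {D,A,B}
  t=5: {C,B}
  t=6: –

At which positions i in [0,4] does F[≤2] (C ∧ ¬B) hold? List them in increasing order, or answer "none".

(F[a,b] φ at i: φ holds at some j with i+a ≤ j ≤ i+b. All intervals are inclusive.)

0, 1, 2

Evaluate at each i in [0,4]:
  i=0: ✓ (witness j=2)
  i=1: ✓ (witness j=2)
  i=2: ✓ (witness j=2)
  i=3: ✗ (none in [3,5])
  i=4: ✗ (none in [4,6])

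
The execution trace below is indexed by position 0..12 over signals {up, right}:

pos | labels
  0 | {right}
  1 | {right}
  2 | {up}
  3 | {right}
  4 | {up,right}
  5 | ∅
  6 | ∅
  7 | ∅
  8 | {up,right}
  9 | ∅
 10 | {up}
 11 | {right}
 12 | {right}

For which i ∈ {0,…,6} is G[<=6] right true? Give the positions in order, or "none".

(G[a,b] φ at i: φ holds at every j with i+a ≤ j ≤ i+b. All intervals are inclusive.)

Evaluate at each i in [0,6]:
  i=0: ✗ (fails at j=2)
  i=1: ✗ (fails at j=2)
  i=2: ✗ (fails at j=2)
  i=3: ✗ (fails at j=5)
  i=4: ✗ (fails at j=5)
  i=5: ✗ (fails at j=5)
  i=6: ✗ (fails at j=6)

none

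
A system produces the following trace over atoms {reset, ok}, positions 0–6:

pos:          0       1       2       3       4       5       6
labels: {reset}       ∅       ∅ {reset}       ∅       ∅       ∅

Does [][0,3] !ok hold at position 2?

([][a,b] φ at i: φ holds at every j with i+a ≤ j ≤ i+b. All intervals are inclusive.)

Check !ok at every j in [2,5]:
  j=2: true
  j=3: true
  j=4: true
  j=5: true
All positions satisfy it → formula holds.

True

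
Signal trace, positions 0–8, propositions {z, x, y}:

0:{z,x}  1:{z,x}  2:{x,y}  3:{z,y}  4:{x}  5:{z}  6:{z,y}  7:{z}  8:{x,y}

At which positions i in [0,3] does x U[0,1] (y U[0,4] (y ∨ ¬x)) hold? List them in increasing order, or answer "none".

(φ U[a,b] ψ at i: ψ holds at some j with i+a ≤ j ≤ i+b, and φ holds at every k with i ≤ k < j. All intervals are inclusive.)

Evaluate at each i in [0,3]:
  i=0: ✗ (no rhs in [0,1])
  i=1: ✓ (rhs at j=2; lhs holds on [1,1])
  i=2: ✓ (rhs at j=2)
  i=3: ✓ (rhs at j=3)

1, 2, 3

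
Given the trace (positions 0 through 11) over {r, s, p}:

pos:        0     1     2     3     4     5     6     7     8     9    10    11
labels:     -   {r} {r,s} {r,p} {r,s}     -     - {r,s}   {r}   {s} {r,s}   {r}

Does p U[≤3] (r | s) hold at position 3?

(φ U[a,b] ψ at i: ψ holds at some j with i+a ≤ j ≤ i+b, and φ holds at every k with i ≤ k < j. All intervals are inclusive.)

Yes

Need some j in [3,6] with (r | s), and p at every k in [3,j-1].
  j=3: (r | s) holds; no prefix to check → satisfied.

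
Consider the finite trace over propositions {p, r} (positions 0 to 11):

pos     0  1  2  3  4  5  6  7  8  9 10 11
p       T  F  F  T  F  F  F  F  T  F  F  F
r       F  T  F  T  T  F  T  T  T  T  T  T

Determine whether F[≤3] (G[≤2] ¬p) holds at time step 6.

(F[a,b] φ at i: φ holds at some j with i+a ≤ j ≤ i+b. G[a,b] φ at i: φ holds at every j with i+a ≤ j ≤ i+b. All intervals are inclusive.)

True

Check G[≤2] ¬p at each j in [6,9]:
  j=6: fails at 8
  j=7: fails at 8
  j=8: fails at 8
  j=9: holds on [9,11]
Found at j=9 → formula holds.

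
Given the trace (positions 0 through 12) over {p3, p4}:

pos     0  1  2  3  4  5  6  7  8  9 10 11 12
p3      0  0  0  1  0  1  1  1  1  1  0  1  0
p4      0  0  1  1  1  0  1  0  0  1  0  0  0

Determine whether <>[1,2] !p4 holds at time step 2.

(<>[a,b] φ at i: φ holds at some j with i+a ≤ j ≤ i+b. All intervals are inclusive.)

Check !p4 at each j in [3,4]:
  j=3: false
  j=4: false
No position in the window satisfies it → formula fails.

False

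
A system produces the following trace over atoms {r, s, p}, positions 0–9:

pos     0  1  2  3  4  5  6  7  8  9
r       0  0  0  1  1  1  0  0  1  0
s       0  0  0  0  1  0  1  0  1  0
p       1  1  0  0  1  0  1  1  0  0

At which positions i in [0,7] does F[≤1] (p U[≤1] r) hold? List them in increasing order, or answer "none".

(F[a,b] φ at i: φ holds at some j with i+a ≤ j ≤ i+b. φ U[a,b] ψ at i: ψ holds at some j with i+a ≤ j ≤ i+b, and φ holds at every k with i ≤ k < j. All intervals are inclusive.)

Evaluate at each i in [0,7]:
  i=0: ✗ (none in [0,1])
  i=1: ✗ (none in [1,2])
  i=2: ✓ (witness j=3)
  i=3: ✓ (witness j=3)
  i=4: ✓ (witness j=4)
  i=5: ✓ (witness j=5)
  i=6: ✓ (witness j=7)
  i=7: ✓ (witness j=7)

2, 3, 4, 5, 6, 7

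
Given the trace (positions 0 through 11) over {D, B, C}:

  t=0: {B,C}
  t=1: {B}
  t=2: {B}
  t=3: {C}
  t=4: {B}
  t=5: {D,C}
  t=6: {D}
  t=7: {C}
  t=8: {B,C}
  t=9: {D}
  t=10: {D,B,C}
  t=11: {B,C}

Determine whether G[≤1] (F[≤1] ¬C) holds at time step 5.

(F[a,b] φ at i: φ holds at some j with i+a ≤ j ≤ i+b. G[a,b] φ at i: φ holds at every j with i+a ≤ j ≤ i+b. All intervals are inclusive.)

Holds

Check F[≤1] ¬C at every j in [5,6]:
  j=5: holds (witness at 6)
  j=6: holds (witness at 6)
All positions satisfy it → formula holds.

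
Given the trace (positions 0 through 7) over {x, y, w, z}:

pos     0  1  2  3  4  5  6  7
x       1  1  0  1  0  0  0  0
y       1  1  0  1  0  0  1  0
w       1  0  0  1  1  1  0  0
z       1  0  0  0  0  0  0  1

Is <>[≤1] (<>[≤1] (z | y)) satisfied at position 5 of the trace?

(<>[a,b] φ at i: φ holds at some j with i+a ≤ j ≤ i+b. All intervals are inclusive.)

True

Check <>[≤1] (z | y) at each j in [5,6]:
  j=5: holds (witness at 6)
  j=6: holds (witness at 6)
Found at j=5 → formula holds.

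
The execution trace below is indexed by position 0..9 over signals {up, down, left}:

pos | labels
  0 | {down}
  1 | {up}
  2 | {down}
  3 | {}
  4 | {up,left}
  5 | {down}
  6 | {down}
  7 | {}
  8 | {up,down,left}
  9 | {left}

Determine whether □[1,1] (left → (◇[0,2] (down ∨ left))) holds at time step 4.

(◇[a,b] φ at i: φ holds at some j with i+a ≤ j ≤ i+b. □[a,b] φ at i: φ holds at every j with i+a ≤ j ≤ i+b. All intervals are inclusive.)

Yes

Check (left → (◇[0,2] (down ∨ left))) at every j in [5,5]:
  j=5: antecedent false → ✓
All positions satisfy it → formula holds.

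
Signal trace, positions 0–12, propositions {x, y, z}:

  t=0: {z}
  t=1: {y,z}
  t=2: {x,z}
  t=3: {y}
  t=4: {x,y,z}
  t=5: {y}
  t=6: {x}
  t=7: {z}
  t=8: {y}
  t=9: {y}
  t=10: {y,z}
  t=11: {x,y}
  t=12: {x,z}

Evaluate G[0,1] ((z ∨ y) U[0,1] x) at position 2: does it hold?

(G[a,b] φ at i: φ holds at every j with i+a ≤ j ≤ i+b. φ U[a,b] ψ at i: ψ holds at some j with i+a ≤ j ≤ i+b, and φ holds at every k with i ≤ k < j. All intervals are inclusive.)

Check ((z ∨ y) U[0,1] x) at every j in [2,3]:
  j=2: holds
  j=3: holds
All positions satisfy it → formula holds.

Yes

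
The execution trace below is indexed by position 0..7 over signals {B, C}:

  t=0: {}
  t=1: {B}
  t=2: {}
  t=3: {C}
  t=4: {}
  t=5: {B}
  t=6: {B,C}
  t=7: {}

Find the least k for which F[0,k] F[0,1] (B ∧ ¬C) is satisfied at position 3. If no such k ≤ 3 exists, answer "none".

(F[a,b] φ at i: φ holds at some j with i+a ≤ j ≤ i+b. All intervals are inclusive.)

Scan j = 3,4,… for F[0,1] (B ∧ ¬C):
  j=3: fails
  j=4: holds
First hit at j=4, so smallest k = 4-3 = 1.

1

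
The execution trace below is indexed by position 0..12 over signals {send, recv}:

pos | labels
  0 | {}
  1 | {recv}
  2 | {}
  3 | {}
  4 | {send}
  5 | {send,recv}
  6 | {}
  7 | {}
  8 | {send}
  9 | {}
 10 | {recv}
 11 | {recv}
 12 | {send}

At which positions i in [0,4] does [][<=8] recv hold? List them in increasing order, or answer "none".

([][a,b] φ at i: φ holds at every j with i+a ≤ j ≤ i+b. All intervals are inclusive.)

none

Evaluate at each i in [0,4]:
  i=0: ✗ (fails at j=0)
  i=1: ✗ (fails at j=2)
  i=2: ✗ (fails at j=2)
  i=3: ✗ (fails at j=3)
  i=4: ✗ (fails at j=4)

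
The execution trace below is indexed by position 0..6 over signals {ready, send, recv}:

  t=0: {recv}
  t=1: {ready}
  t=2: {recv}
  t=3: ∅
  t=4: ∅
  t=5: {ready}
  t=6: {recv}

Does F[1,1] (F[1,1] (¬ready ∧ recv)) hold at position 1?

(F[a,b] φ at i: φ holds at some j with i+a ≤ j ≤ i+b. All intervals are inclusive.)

Check F[1,1] (¬ready ∧ recv) at each j in [2,2]:
  j=2: fails (none in [3,3])
No position in the window satisfies it → formula fails.

No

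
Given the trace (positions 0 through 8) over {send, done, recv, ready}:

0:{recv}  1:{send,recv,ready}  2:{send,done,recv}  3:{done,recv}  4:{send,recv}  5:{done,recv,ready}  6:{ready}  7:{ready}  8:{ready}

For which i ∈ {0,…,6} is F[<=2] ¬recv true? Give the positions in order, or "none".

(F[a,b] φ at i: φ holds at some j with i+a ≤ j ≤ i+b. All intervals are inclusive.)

Evaluate at each i in [0,6]:
  i=0: ✗ (none in [0,2])
  i=1: ✗ (none in [1,3])
  i=2: ✗ (none in [2,4])
  i=3: ✗ (none in [3,5])
  i=4: ✓ (witness j=6)
  i=5: ✓ (witness j=6)
  i=6: ✓ (witness j=6)

4, 5, 6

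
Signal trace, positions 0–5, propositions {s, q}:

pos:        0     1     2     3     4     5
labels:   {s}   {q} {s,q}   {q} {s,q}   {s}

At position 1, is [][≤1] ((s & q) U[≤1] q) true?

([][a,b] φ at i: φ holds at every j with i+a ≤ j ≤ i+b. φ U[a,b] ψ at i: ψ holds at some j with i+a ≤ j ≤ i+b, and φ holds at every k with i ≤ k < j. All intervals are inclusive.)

Check ((s & q) U[≤1] q) at every j in [1,2]:
  j=1: holds
  j=2: holds
All positions satisfy it → formula holds.

Yes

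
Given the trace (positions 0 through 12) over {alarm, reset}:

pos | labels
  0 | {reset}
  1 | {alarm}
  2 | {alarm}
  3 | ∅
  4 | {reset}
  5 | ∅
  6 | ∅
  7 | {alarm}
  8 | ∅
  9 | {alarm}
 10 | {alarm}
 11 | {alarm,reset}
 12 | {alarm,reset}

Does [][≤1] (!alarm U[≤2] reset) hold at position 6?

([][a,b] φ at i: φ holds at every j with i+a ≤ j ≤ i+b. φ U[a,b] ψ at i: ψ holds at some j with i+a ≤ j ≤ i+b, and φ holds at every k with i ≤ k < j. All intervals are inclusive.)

Check (!alarm U[≤2] reset) at every j in [6,7]:
  j=6: fails
  j=7: fails
Fails at j=6 → formula fails.

False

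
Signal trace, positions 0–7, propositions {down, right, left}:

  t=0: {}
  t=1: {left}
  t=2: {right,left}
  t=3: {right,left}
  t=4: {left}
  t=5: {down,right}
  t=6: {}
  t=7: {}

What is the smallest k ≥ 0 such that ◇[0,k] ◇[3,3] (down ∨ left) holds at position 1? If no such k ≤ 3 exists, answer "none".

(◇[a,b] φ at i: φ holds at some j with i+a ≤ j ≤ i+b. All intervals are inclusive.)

Scan j = 1,2,… for ◇[3,3] (down ∨ left):
  j=1: holds
First hit at j=1, so smallest k = 1-1 = 0.

0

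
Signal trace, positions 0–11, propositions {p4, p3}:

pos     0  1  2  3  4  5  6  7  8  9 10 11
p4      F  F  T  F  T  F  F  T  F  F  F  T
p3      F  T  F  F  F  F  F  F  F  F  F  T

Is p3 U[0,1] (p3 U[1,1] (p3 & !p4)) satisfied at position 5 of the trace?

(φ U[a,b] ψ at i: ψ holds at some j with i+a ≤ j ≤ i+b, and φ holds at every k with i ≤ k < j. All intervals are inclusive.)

False

Need some j in [5,6] with (p3 U[1,1] (p3 & !p4)), and p3 at every k in [5,j-1].
  j=5: (p3 U[1,1] (p3 & !p4)) — fails.
  j=6: (p3 U[1,1] (p3 & !p4)) — fails.
No j in the window works → until fails.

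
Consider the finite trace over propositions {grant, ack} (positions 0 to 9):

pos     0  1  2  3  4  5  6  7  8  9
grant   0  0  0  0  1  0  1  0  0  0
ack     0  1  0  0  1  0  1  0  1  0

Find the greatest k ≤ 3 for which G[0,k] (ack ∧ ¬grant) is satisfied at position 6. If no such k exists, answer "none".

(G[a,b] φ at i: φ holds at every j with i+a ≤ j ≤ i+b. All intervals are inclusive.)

none

(ack ∧ ¬grant) must hold from j=6 onward; find where it first fails.
  j=6: fails → no k works.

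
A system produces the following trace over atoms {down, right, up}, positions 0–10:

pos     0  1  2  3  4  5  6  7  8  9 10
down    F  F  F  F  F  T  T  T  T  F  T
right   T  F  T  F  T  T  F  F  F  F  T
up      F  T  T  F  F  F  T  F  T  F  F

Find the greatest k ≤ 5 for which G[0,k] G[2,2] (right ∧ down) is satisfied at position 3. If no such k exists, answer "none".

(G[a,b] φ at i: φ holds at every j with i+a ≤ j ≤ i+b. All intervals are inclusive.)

G[2,2] (right ∧ down) must hold from j=3 onward; find where it first fails.
  j=3: holds
  j=4: fails
Holds on [3,3], so largest k = 0.

0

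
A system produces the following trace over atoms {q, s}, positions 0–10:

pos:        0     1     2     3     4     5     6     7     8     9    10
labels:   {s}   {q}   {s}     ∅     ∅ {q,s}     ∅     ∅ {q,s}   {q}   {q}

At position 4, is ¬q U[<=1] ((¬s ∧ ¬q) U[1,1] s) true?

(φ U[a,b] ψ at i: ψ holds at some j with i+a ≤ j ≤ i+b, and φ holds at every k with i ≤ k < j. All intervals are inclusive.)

Need some j in [4,5] with ((¬s ∧ ¬q) U[1,1] s), and ¬q at every k in [4,j-1].
  j=4: ((¬s ∧ ¬q) U[1,1] s) holds; no prefix to check → satisfied.

True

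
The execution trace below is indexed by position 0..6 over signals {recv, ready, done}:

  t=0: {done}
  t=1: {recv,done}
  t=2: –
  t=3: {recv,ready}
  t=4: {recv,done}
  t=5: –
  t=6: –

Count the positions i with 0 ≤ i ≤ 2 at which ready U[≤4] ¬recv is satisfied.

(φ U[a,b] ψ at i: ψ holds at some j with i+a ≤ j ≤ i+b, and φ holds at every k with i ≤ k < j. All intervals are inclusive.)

2

Evaluate at each i in [0,2]:
  i=0: ✓ (rhs at j=0)
  i=1: ✗ (lhs fails at k=1 before rhs at j=2)
  i=2: ✓ (rhs at j=2)
Positions where it holds: {0, 2} → 2.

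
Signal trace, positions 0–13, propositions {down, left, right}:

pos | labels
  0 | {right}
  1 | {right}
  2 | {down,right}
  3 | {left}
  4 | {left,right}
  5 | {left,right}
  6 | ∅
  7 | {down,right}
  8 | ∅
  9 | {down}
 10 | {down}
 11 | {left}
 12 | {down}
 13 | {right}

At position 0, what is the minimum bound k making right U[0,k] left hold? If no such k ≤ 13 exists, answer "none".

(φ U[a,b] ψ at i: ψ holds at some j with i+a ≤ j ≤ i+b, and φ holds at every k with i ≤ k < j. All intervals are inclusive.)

3

Need earliest j ≥ 0 with left, and right at every k in [0,j-1].
  j=0: rhs fails.
  j=1: rhs fails.
  j=2: rhs fails.
  j=3: rhs holds; lhs holds on [0,2]. k = 3.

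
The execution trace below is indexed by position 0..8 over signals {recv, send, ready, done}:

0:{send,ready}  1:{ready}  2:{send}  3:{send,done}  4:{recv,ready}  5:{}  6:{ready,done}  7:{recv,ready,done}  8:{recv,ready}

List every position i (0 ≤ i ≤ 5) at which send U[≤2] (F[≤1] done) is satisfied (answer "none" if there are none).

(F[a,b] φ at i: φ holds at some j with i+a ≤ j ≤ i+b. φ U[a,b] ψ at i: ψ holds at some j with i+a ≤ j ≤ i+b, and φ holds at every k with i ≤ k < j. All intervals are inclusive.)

2, 3, 5

Evaluate at each i in [0,5]:
  i=0: ✗ (lhs fails at k=1 before rhs at j=2)
  i=1: ✗ (lhs fails at k=1 before rhs at j=2)
  i=2: ✓ (rhs at j=2)
  i=3: ✓ (rhs at j=3)
  i=4: ✗ (lhs fails at k=4 before rhs at j=5)
  i=5: ✓ (rhs at j=5)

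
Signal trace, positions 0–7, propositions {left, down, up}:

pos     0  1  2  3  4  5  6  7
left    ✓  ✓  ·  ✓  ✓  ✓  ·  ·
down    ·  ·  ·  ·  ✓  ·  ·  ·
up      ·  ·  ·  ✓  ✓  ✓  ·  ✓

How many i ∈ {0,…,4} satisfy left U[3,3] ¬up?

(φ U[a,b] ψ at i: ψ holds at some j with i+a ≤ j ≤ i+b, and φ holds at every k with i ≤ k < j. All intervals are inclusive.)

Evaluate at each i in [0,4]:
  i=0: ✗ (no rhs in [3,3])
  i=1: ✗ (no rhs in [4,4])
  i=2: ✗ (no rhs in [5,5])
  i=3: ✓ (rhs at j=6; lhs holds on [3,5])
  i=4: ✗ (no rhs in [7,7])
Positions where it holds: {3} → 1.

1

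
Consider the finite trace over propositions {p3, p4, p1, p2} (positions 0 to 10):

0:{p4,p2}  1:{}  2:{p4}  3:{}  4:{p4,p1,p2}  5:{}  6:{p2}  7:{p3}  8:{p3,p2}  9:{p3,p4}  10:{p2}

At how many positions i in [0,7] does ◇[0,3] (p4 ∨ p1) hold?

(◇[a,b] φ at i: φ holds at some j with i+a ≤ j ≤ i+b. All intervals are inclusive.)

7

Evaluate at each i in [0,7]:
  i=0: ✓ (witness j=0)
  i=1: ✓ (witness j=2)
  i=2: ✓ (witness j=2)
  i=3: ✓ (witness j=4)
  i=4: ✓ (witness j=4)
  i=5: ✗ (none in [5,8])
  i=6: ✓ (witness j=9)
  i=7: ✓ (witness j=9)
Positions where it holds: {0, 1, 2, 3, 4, 6, 7} → 7.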